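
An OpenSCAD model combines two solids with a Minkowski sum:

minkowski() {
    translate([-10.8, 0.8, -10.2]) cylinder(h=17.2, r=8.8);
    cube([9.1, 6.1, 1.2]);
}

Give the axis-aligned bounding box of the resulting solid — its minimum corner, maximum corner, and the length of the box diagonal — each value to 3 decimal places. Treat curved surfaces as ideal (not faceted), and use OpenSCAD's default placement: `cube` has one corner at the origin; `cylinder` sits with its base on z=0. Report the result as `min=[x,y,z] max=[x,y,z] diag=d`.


A = translate([-10.8, 0.8, -10.2]) cylinder(h=17.2, r=8.8) → bbox [-19.6,-8,-10.2] .. [-2,9.6,7]
B = cube([9.1, 6.1, 1.2]) → bbox [0,0,0] .. [9.1,6.1,1.2]
lo = A.lo+B.lo = [-19.6+0, -8+0, -10.2+0] = [-19.600,-8.000,-10.200]
hi = A.hi+B.hi = [-2+9.1, 9.6+6.1, 7+1.2] = [7.100,15.700,8.200]
diag = √(26.7²+23.7²+18.4²) = √1613.14 = 40.164

min=[-19.600,-8.000,-10.200] max=[7.100,15.700,8.200] diag=40.164


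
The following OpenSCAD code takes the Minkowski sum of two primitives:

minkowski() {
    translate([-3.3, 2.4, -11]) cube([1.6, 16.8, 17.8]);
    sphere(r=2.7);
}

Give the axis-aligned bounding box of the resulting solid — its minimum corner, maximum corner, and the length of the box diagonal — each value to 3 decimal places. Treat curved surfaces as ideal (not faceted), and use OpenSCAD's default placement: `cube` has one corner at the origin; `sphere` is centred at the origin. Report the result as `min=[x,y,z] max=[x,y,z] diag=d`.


A = translate([-3.3, 2.4, -11]) cube([1.6, 16.8, 17.8]) → bbox [-3.3,2.4,-11] .. [-1.7,19.2,6.8]
B = sphere(r=2.7) → bbox [-2.7,-2.7,-2.7] .. [2.7,2.7,2.7]
lo = A.lo+B.lo = [-3.3-2.7, 2.4-2.7, -11-2.7] = [-6.000,-0.300,-13.700]
hi = A.hi+B.hi = [-1.7+2.7, 19.2+2.7, 6.8+2.7] = [1.000,21.900,9.500]
diag = √(7²+22.2²+23.2²) = √1080.08 = 32.865

min=[-6.000,-0.300,-13.700] max=[1.000,21.900,9.500] diag=32.865


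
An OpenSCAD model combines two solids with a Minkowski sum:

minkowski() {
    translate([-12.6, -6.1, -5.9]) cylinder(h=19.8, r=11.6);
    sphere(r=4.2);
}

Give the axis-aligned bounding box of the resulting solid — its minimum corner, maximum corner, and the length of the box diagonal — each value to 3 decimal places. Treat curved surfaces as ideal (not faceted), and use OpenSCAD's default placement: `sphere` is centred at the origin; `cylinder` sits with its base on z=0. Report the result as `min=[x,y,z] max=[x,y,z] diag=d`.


A = translate([-12.6, -6.1, -5.9]) cylinder(h=19.8, r=11.6) → bbox [-24.2,-17.7,-5.9] .. [-1,5.5,13.9]
B = sphere(r=4.2) → bbox [-4.2,-4.2,-4.2] .. [4.2,4.2,4.2]
lo = A.lo+B.lo = [-24.2-4.2, -17.7-4.2, -5.9-4.2] = [-28.400,-21.900,-10.100]
hi = A.hi+B.hi = [-1+4.2, 5.5+4.2, 13.9+4.2] = [3.200,9.700,18.100]
diag = √(31.6²+31.6²+28.2²) = √2792.36 = 52.843

min=[-28.400,-21.900,-10.100] max=[3.200,9.700,18.100] diag=52.843


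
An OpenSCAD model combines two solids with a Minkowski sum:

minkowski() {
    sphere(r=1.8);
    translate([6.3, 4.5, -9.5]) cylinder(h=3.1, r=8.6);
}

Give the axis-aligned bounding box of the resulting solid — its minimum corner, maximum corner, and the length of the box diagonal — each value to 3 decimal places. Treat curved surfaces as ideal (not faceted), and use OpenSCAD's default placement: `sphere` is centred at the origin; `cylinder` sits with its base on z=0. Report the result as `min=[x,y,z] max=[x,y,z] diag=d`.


min=[-4.100,-5.900,-11.300] max=[16.700,14.900,-4.600] diag=30.169

A = translate([6.3, 4.5, -9.5]) cylinder(h=3.1, r=8.6) → bbox [-2.3,-4.1,-9.5] .. [14.9,13.1,-6.4]
B = sphere(r=1.8) → bbox [-1.8,-1.8,-1.8] .. [1.8,1.8,1.8]
lo = A.lo+B.lo = [-2.3-1.8, -4.1-1.8, -9.5-1.8] = [-4.100,-5.900,-11.300]
hi = A.hi+B.hi = [14.9+1.8, 13.1+1.8, -6.4+1.8] = [16.700,14.900,-4.600]
diag = √(20.8²+20.8²+6.7²) = √910.17 = 30.169


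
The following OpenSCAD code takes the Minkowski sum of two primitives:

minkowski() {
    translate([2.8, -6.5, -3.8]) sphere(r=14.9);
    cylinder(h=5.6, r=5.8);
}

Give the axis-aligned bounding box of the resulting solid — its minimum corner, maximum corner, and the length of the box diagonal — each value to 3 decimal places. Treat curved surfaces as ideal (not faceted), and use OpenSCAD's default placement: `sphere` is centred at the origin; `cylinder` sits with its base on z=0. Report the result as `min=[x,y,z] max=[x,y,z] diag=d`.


A = translate([2.8, -6.5, -3.8]) sphere(r=14.9) → bbox [-12.1,-21.4,-18.7] .. [17.7,8.4,11.1]
B = cylinder(h=5.6, r=5.8) → bbox [-5.8,-5.8,0] .. [5.8,5.8,5.6]
lo = A.lo+B.lo = [-12.1-5.8, -21.4-5.8, -18.7+0] = [-17.900,-27.200,-18.700]
hi = A.hi+B.hi = [17.7+5.8, 8.4+5.8, 11.1+5.6] = [23.500,14.200,16.700]
diag = √(41.4²+41.4²+35.4²) = √4681.08 = 68.418

min=[-17.900,-27.200,-18.700] max=[23.500,14.200,16.700] diag=68.418


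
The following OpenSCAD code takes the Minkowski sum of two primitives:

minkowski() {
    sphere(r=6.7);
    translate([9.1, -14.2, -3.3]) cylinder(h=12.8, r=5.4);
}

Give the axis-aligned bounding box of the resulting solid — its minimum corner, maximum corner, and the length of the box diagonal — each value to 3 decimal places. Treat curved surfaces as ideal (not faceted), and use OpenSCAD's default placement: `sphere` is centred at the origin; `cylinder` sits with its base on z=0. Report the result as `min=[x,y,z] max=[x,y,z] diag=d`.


A = translate([9.1, -14.2, -3.3]) cylinder(h=12.8, r=5.4) → bbox [3.7,-19.6,-3.3] .. [14.5,-8.8,9.5]
B = sphere(r=6.7) → bbox [-6.7,-6.7,-6.7] .. [6.7,6.7,6.7]
lo = A.lo+B.lo = [3.7-6.7, -19.6-6.7, -3.3-6.7] = [-3.000,-26.300,-10.000]
hi = A.hi+B.hi = [14.5+6.7, -8.8+6.7, 9.5+6.7] = [21.200,-2.100,16.200]
diag = √(24.2²+24.2²+26.2²) = √1857.72 = 43.101

min=[-3.000,-26.300,-10.000] max=[21.200,-2.100,16.200] diag=43.101


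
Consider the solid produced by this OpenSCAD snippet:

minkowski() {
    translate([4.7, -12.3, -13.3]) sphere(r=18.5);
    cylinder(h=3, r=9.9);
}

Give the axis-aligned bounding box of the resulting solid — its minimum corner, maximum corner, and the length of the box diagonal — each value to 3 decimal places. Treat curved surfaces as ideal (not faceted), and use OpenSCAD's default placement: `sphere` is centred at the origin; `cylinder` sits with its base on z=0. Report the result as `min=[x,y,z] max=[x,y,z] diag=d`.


A = translate([4.7, -12.3, -13.3]) sphere(r=18.5) → bbox [-13.8,-30.8,-31.8] .. [23.2,6.2,5.2]
B = cylinder(h=3, r=9.9) → bbox [-9.9,-9.9,0] .. [9.9,9.9,3]
lo = A.lo+B.lo = [-13.8-9.9, -30.8-9.9, -31.8+0] = [-23.700,-40.700,-31.800]
hi = A.hi+B.hi = [23.2+9.9, 6.2+9.9, 5.2+3] = [33.100,16.100,8.200]
diag = √(56.8²+56.8²+40²) = √8052.48 = 89.736

min=[-23.700,-40.700,-31.800] max=[33.100,16.100,8.200] diag=89.736


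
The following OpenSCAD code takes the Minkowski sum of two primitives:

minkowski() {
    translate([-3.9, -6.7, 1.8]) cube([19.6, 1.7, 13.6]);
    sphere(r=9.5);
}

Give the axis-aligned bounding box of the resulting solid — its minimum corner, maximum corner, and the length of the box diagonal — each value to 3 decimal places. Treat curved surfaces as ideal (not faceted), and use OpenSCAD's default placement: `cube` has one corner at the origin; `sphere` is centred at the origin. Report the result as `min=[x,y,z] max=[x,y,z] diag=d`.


min=[-13.400,-16.200,-7.700] max=[25.200,4.500,24.900] diag=54.600

A = translate([-3.9, -6.7, 1.8]) cube([19.6, 1.7, 13.6]) → bbox [-3.9,-6.7,1.8] .. [15.7,-5,15.4]
B = sphere(r=9.5) → bbox [-9.5,-9.5,-9.5] .. [9.5,9.5,9.5]
lo = A.lo+B.lo = [-3.9-9.5, -6.7-9.5, 1.8-9.5] = [-13.400,-16.200,-7.700]
hi = A.hi+B.hi = [15.7+9.5, -5+9.5, 15.4+9.5] = [25.200,4.500,24.900]
diag = √(38.6²+20.7²+32.6²) = √2981.21 = 54.600


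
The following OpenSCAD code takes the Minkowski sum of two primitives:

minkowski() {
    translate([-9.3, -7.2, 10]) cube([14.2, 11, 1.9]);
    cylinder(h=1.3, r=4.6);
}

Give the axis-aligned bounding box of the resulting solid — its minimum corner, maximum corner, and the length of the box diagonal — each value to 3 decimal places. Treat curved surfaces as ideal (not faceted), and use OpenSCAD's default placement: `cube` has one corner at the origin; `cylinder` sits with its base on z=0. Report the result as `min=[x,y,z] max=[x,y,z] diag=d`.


A = translate([-9.3, -7.2, 10]) cube([14.2, 11, 1.9]) → bbox [-9.3,-7.2,10] .. [4.9,3.8,11.9]
B = cylinder(h=1.3, r=4.6) → bbox [-4.6,-4.6,0] .. [4.6,4.6,1.3]
lo = A.lo+B.lo = [-9.3-4.6, -7.2-4.6, 10+0] = [-13.900,-11.800,10.000]
hi = A.hi+B.hi = [4.9+4.6, 3.8+4.6, 11.9+1.3] = [9.500,8.400,13.200]
diag = √(23.4²+20.2²+3.2²) = √965.84 = 31.078

min=[-13.900,-11.800,10.000] max=[9.500,8.400,13.200] diag=31.078


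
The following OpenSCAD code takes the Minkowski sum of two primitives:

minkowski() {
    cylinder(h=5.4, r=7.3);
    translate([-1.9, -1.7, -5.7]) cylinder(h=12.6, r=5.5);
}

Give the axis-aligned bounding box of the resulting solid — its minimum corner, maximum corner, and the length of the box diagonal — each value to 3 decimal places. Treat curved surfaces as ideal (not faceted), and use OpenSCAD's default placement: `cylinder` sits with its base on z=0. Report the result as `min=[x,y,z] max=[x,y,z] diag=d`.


min=[-14.700,-14.500,-5.700] max=[10.900,11.100,12.300] diag=40.432

A = translate([-1.9, -1.7, -5.7]) cylinder(h=12.6, r=5.5) → bbox [-7.4,-7.2,-5.7] .. [3.6,3.8,6.9]
B = cylinder(h=5.4, r=7.3) → bbox [-7.3,-7.3,0] .. [7.3,7.3,5.4]
lo = A.lo+B.lo = [-7.4-7.3, -7.2-7.3, -5.7+0] = [-14.700,-14.500,-5.700]
hi = A.hi+B.hi = [3.6+7.3, 3.8+7.3, 6.9+5.4] = [10.900,11.100,12.300]
diag = √(25.6²+25.6²+18²) = √1634.72 = 40.432


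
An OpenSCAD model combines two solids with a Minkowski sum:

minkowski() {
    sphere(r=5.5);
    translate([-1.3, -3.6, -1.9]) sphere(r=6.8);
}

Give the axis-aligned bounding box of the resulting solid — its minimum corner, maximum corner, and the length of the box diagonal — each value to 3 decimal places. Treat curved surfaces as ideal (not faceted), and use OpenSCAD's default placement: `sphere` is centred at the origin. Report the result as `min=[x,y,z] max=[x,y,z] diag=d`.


A = translate([-1.3, -3.6, -1.9]) sphere(r=6.8) → bbox [-8.1,-10.4,-8.7] .. [5.5,3.2,4.9]
B = sphere(r=5.5) → bbox [-5.5,-5.5,-5.5] .. [5.5,5.5,5.5]
lo = A.lo+B.lo = [-8.1-5.5, -10.4-5.5, -8.7-5.5] = [-13.600,-15.900,-14.200]
hi = A.hi+B.hi = [5.5+5.5, 3.2+5.5, 4.9+5.5] = [11.000,8.700,10.400]
diag = √(24.6²+24.6²+24.6²) = √1815.48 = 42.608

min=[-13.600,-15.900,-14.200] max=[11.000,8.700,10.400] diag=42.608


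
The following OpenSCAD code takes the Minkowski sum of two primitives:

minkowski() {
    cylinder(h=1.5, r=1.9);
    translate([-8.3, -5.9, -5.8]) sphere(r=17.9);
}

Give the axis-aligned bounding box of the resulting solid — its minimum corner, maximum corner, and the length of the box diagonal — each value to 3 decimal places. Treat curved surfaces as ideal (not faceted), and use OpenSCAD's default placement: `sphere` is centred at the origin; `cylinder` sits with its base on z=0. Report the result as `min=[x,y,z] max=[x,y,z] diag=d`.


A = translate([-8.3, -5.9, -5.8]) sphere(r=17.9) → bbox [-26.2,-23.8,-23.7] .. [9.6,12,12.1]
B = cylinder(h=1.5, r=1.9) → bbox [-1.9,-1.9,0] .. [1.9,1.9,1.5]
lo = A.lo+B.lo = [-26.2-1.9, -23.8-1.9, -23.7+0] = [-28.100,-25.700,-23.700]
hi = A.hi+B.hi = [9.6+1.9, 12+1.9, 12.1+1.5] = [11.500,13.900,13.600]
diag = √(39.6²+39.6²+37.3²) = √4527.61 = 67.288

min=[-28.100,-25.700,-23.700] max=[11.500,13.900,13.600] diag=67.288


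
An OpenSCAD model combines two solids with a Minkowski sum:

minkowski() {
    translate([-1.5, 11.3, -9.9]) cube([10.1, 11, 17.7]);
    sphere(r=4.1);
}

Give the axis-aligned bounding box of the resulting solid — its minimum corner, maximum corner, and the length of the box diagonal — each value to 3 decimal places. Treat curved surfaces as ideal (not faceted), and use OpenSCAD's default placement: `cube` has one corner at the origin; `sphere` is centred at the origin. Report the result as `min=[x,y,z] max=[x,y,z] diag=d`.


min=[-5.600,7.200,-14.000] max=[12.700,26.400,11.900] diag=37.072

A = translate([-1.5, 11.3, -9.9]) cube([10.1, 11, 17.7]) → bbox [-1.5,11.3,-9.9] .. [8.6,22.3,7.8]
B = sphere(r=4.1) → bbox [-4.1,-4.1,-4.1] .. [4.1,4.1,4.1]
lo = A.lo+B.lo = [-1.5-4.1, 11.3-4.1, -9.9-4.1] = [-5.600,7.200,-14.000]
hi = A.hi+B.hi = [8.6+4.1, 22.3+4.1, 7.8+4.1] = [12.700,26.400,11.900]
diag = √(18.3²+19.2²+25.9²) = √1374.34 = 37.072


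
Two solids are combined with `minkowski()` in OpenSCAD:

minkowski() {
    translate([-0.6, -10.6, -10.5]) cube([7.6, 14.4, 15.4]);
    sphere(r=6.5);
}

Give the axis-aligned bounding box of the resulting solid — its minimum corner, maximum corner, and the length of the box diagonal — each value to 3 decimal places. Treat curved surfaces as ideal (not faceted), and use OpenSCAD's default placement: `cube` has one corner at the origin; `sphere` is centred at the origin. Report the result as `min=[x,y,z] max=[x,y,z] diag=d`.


A = translate([-0.6, -10.6, -10.5]) cube([7.6, 14.4, 15.4]) → bbox [-0.6,-10.6,-10.5] .. [7,3.8,4.9]
B = sphere(r=6.5) → bbox [-6.5,-6.5,-6.5] .. [6.5,6.5,6.5]
lo = A.lo+B.lo = [-0.6-6.5, -10.6-6.5, -10.5-6.5] = [-7.100,-17.100,-17.000]
hi = A.hi+B.hi = [7+6.5, 3.8+6.5, 4.9+6.5] = [13.500,10.300,11.400]
diag = √(20.6²+27.4²+28.4²) = √1981.68 = 44.516

min=[-7.100,-17.100,-17.000] max=[13.500,10.300,11.400] diag=44.516


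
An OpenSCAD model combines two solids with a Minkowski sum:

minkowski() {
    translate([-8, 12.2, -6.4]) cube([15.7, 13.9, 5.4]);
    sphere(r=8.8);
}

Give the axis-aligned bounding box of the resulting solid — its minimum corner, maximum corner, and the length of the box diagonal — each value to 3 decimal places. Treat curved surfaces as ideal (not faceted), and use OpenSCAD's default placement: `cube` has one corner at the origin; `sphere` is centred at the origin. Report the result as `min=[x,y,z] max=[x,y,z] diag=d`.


A = translate([-8, 12.2, -6.4]) cube([15.7, 13.9, 5.4]) → bbox [-8,12.2,-6.4] .. [7.7,26.1,-1]
B = sphere(r=8.8) → bbox [-8.8,-8.8,-8.8] .. [8.8,8.8,8.8]
lo = A.lo+B.lo = [-8-8.8, 12.2-8.8, -6.4-8.8] = [-16.800,3.400,-15.200]
hi = A.hi+B.hi = [7.7+8.8, 26.1+8.8, -1+8.8] = [16.500,34.900,7.800]
diag = √(33.3²+31.5²+23²) = √2630.14 = 51.285

min=[-16.800,3.400,-15.200] max=[16.500,34.900,7.800] diag=51.285


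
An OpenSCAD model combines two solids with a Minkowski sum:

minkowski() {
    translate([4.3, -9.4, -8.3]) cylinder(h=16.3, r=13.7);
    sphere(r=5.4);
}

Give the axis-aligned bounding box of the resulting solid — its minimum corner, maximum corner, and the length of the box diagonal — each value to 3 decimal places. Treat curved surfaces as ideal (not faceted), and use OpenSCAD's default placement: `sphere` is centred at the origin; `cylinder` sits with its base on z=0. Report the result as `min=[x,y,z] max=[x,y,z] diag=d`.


min=[-14.800,-28.500,-13.700] max=[23.400,9.700,13.400] diag=60.439

A = translate([4.3, -9.4, -8.3]) cylinder(h=16.3, r=13.7) → bbox [-9.4,-23.1,-8.3] .. [18,4.3,8]
B = sphere(r=5.4) → bbox [-5.4,-5.4,-5.4] .. [5.4,5.4,5.4]
lo = A.lo+B.lo = [-9.4-5.4, -23.1-5.4, -8.3-5.4] = [-14.800,-28.500,-13.700]
hi = A.hi+B.hi = [18+5.4, 4.3+5.4, 8+5.4] = [23.400,9.700,13.400]
diag = √(38.2²+38.2²+27.1²) = √3652.89 = 60.439


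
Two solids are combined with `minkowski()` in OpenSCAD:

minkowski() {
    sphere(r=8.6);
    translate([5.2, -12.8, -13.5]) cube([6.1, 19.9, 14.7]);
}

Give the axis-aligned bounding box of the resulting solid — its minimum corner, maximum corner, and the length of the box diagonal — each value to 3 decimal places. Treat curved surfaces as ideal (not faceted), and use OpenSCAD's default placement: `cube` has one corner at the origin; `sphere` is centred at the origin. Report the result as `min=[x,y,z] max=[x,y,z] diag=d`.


min=[-3.400,-21.400,-22.100] max=[19.900,15.700,9.800] diag=54.193

A = translate([5.2, -12.8, -13.5]) cube([6.1, 19.9, 14.7]) → bbox [5.2,-12.8,-13.5] .. [11.3,7.1,1.2]
B = sphere(r=8.6) → bbox [-8.6,-8.6,-8.6] .. [8.6,8.6,8.6]
lo = A.lo+B.lo = [5.2-8.6, -12.8-8.6, -13.5-8.6] = [-3.400,-21.400,-22.100]
hi = A.hi+B.hi = [11.3+8.6, 7.1+8.6, 1.2+8.6] = [19.900,15.700,9.800]
diag = √(23.3²+37.1²+31.9²) = √2936.91 = 54.193


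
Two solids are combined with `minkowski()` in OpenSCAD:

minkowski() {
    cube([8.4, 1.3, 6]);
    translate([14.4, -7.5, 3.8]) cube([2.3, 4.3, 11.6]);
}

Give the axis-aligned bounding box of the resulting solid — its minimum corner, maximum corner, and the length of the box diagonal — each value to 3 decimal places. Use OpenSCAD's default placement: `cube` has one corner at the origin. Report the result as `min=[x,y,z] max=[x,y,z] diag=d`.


A = translate([14.4, -7.5, 3.8]) cube([2.3, 4.3, 11.6]) → bbox [14.4,-7.5,3.8] .. [16.7,-3.2,15.4]
B = cube([8.4, 1.3, 6]) → bbox [0,0,0] .. [8.4,1.3,6]
lo = A.lo+B.lo = [14.4+0, -7.5+0, 3.8+0] = [14.400,-7.500,3.800]
hi = A.hi+B.hi = [16.7+8.4, -3.2+1.3, 15.4+6] = [25.100,-1.900,21.400]
diag = √(10.7²+5.6²+17.6²) = √455.61 = 21.345

min=[14.400,-7.500,3.800] max=[25.100,-1.900,21.400] diag=21.345


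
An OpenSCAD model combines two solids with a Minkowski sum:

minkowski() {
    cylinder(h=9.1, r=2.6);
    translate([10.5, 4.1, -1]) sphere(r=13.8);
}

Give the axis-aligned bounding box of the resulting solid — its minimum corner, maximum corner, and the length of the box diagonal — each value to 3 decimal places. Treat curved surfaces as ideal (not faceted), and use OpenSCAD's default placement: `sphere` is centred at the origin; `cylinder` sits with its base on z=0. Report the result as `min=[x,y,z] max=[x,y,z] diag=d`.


A = translate([10.5, 4.1, -1]) sphere(r=13.8) → bbox [-3.3,-9.7,-14.8] .. [24.3,17.9,12.8]
B = cylinder(h=9.1, r=2.6) → bbox [-2.6,-2.6,0] .. [2.6,2.6,9.1]
lo = A.lo+B.lo = [-3.3-2.6, -9.7-2.6, -14.8+0] = [-5.900,-12.300,-14.800]
hi = A.hi+B.hi = [24.3+2.6, 17.9+2.6, 12.8+9.1] = [26.900,20.500,21.900]
diag = √(32.8²+32.8²+36.7²) = √3498.57 = 59.149

min=[-5.900,-12.300,-14.800] max=[26.900,20.500,21.900] diag=59.149


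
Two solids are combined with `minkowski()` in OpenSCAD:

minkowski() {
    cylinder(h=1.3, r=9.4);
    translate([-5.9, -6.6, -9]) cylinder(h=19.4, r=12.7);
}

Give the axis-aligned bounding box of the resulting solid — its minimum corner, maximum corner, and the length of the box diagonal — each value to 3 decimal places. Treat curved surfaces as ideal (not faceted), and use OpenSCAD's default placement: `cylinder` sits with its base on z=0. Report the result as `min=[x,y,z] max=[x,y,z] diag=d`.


A = translate([-5.9, -6.6, -9]) cylinder(h=19.4, r=12.7) → bbox [-18.6,-19.3,-9] .. [6.8,6.1,10.4]
B = cylinder(h=1.3, r=9.4) → bbox [-9.4,-9.4,0] .. [9.4,9.4,1.3]
lo = A.lo+B.lo = [-18.6-9.4, -19.3-9.4, -9+0] = [-28.000,-28.700,-9.000]
hi = A.hi+B.hi = [6.8+9.4, 6.1+9.4, 10.4+1.3] = [16.200,15.500,11.700]
diag = √(44.2²+44.2²+20.7²) = √4335.77 = 65.847

min=[-28.000,-28.700,-9.000] max=[16.200,15.500,11.700] diag=65.847


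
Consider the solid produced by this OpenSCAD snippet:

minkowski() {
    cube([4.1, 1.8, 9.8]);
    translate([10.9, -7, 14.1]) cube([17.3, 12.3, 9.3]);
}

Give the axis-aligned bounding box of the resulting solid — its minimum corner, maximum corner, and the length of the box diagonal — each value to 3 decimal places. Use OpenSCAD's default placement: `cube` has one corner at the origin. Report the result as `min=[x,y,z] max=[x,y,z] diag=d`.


A = translate([10.9, -7, 14.1]) cube([17.3, 12.3, 9.3]) → bbox [10.9,-7,14.1] .. [28.2,5.3,23.4]
B = cube([4.1, 1.8, 9.8]) → bbox [0,0,0] .. [4.1,1.8,9.8]
lo = A.lo+B.lo = [10.9+0, -7+0, 14.1+0] = [10.900,-7.000,14.100]
hi = A.hi+B.hi = [28.2+4.1, 5.3+1.8, 23.4+9.8] = [32.300,7.100,33.200]
diag = √(21.4²+14.1²+19.1²) = √1021.58 = 31.962

min=[10.900,-7.000,14.100] max=[32.300,7.100,33.200] diag=31.962


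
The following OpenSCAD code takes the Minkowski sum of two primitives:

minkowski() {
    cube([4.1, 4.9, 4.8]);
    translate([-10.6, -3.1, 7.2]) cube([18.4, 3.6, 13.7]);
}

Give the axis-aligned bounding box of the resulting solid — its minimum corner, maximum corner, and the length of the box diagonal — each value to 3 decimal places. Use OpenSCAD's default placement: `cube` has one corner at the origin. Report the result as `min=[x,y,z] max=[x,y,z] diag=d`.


min=[-10.600,-3.100,7.200] max=[11.900,5.400,25.700] diag=30.344

A = translate([-10.6, -3.1, 7.2]) cube([18.4, 3.6, 13.7]) → bbox [-10.6,-3.1,7.2] .. [7.8,0.5,20.9]
B = cube([4.1, 4.9, 4.8]) → bbox [0,0,0] .. [4.1,4.9,4.8]
lo = A.lo+B.lo = [-10.6+0, -3.1+0, 7.2+0] = [-10.600,-3.100,7.200]
hi = A.hi+B.hi = [7.8+4.1, 0.5+4.9, 20.9+4.8] = [11.900,5.400,25.700]
diag = √(22.5²+8.5²+18.5²) = √920.75 = 30.344


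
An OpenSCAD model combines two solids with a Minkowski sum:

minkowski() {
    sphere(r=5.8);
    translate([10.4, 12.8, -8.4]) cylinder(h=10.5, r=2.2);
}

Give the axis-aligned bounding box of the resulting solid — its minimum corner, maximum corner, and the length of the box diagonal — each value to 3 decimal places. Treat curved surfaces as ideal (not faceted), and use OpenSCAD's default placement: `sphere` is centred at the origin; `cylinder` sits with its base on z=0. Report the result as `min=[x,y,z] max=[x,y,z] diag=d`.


A = translate([10.4, 12.8, -8.4]) cylinder(h=10.5, r=2.2) → bbox [8.2,10.6,-8.4] .. [12.6,15,2.1]
B = sphere(r=5.8) → bbox [-5.8,-5.8,-5.8] .. [5.8,5.8,5.8]
lo = A.lo+B.lo = [8.2-5.8, 10.6-5.8, -8.4-5.8] = [2.400,4.800,-14.200]
hi = A.hi+B.hi = [12.6+5.8, 15+5.8, 2.1+5.8] = [18.400,20.800,7.900]
diag = √(16²+16²+22.1²) = √1000.41 = 31.629

min=[2.400,4.800,-14.200] max=[18.400,20.800,7.900] diag=31.629


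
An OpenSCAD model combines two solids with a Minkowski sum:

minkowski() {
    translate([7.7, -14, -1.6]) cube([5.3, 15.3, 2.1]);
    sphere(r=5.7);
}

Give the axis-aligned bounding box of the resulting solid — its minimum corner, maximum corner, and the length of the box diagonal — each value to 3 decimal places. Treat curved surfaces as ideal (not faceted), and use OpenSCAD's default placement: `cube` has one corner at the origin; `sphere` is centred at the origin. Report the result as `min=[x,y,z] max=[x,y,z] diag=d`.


A = translate([7.7, -14, -1.6]) cube([5.3, 15.3, 2.1]) → bbox [7.7,-14,-1.6] .. [13,1.3,0.5]
B = sphere(r=5.7) → bbox [-5.7,-5.7,-5.7] .. [5.7,5.7,5.7]
lo = A.lo+B.lo = [7.7-5.7, -14-5.7, -1.6-5.7] = [2.000,-19.700,-7.300]
hi = A.hi+B.hi = [13+5.7, 1.3+5.7, 0.5+5.7] = [18.700,7.000,6.200]
diag = √(16.7²+26.7²+13.5²) = √1174.03 = 34.264

min=[2.000,-19.700,-7.300] max=[18.700,7.000,6.200] diag=34.264


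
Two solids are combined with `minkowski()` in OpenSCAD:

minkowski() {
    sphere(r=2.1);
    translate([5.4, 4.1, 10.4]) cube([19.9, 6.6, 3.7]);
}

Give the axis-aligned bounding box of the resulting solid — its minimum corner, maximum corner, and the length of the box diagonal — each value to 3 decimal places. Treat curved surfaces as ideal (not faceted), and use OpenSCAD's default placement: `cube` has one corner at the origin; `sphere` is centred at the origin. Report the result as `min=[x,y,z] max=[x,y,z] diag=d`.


A = translate([5.4, 4.1, 10.4]) cube([19.9, 6.6, 3.7]) → bbox [5.4,4.1,10.4] .. [25.3,10.7,14.1]
B = sphere(r=2.1) → bbox [-2.1,-2.1,-2.1] .. [2.1,2.1,2.1]
lo = A.lo+B.lo = [5.4-2.1, 4.1-2.1, 10.4-2.1] = [3.300,2.000,8.300]
hi = A.hi+B.hi = [25.3+2.1, 10.7+2.1, 14.1+2.1] = [27.400,12.800,16.200]
diag = √(24.1²+10.8²+7.9²) = √759.86 = 27.566

min=[3.300,2.000,8.300] max=[27.400,12.800,16.200] diag=27.566


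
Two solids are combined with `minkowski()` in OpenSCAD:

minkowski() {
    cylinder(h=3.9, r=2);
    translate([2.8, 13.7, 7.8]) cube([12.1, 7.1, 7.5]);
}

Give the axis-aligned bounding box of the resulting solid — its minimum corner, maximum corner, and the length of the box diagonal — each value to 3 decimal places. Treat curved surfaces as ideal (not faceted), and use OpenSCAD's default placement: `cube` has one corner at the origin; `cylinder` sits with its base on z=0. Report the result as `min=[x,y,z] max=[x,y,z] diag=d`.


A = translate([2.8, 13.7, 7.8]) cube([12.1, 7.1, 7.5]) → bbox [2.8,13.7,7.8] .. [14.9,20.8,15.3]
B = cylinder(h=3.9, r=2) → bbox [-2,-2,0] .. [2,2,3.9]
lo = A.lo+B.lo = [2.8-2, 13.7-2, 7.8+0] = [0.800,11.700,7.800]
hi = A.hi+B.hi = [14.9+2, 20.8+2, 15.3+3.9] = [16.900,22.800,19.200]
diag = √(16.1²+11.1²+11.4²) = √512.38 = 22.636

min=[0.800,11.700,7.800] max=[16.900,22.800,19.200] diag=22.636


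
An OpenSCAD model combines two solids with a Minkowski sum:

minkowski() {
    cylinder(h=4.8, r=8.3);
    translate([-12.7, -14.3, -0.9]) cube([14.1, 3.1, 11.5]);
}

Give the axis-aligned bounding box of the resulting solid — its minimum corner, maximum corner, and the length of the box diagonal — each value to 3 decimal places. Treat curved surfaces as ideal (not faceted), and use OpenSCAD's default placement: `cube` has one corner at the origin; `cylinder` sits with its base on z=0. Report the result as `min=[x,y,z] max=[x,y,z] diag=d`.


A = translate([-12.7, -14.3, -0.9]) cube([14.1, 3.1, 11.5]) → bbox [-12.7,-14.3,-0.9] .. [1.4,-11.2,10.6]
B = cylinder(h=4.8, r=8.3) → bbox [-8.3,-8.3,0] .. [8.3,8.3,4.8]
lo = A.lo+B.lo = [-12.7-8.3, -14.3-8.3, -0.9+0] = [-21.000,-22.600,-0.900]
hi = A.hi+B.hi = [1.4+8.3, -11.2+8.3, 10.6+4.8] = [9.700,-2.900,15.400]
diag = √(30.7²+19.7²+16.3²) = √1596.27 = 39.953

min=[-21.000,-22.600,-0.900] max=[9.700,-2.900,15.400] diag=39.953


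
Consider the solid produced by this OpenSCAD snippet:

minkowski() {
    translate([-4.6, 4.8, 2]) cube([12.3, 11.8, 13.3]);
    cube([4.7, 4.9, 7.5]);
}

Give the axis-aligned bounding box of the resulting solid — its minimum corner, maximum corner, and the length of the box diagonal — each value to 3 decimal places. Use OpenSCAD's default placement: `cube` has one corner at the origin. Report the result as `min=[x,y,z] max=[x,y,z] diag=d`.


A = translate([-4.6, 4.8, 2]) cube([12.3, 11.8, 13.3]) → bbox [-4.6,4.8,2] .. [7.7,16.6,15.3]
B = cube([4.7, 4.9, 7.5]) → bbox [0,0,0] .. [4.7,4.9,7.5]
lo = A.lo+B.lo = [-4.6+0, 4.8+0, 2+0] = [-4.600,4.800,2.000]
hi = A.hi+B.hi = [7.7+4.7, 16.6+4.9, 15.3+7.5] = [12.400,21.500,22.800]
diag = √(17²+16.7²+20.8²) = √1000.53 = 31.631

min=[-4.600,4.800,2.000] max=[12.400,21.500,22.800] diag=31.631


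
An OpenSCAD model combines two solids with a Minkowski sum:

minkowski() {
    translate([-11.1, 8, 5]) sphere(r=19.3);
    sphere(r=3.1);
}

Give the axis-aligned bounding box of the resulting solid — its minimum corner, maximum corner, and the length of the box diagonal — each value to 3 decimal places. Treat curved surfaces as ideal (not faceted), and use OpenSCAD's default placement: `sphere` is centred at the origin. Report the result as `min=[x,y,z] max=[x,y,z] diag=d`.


min=[-33.500,-14.400,-17.400] max=[11.300,30.400,27.400] diag=77.596

A = translate([-11.1, 8, 5]) sphere(r=19.3) → bbox [-30.4,-11.3,-14.3] .. [8.2,27.3,24.3]
B = sphere(r=3.1) → bbox [-3.1,-3.1,-3.1] .. [3.1,3.1,3.1]
lo = A.lo+B.lo = [-30.4-3.1, -11.3-3.1, -14.3-3.1] = [-33.500,-14.400,-17.400]
hi = A.hi+B.hi = [8.2+3.1, 27.3+3.1, 24.3+3.1] = [11.300,30.400,27.400]
diag = √(44.8²+44.8²+44.8²) = √6021.12 = 77.596


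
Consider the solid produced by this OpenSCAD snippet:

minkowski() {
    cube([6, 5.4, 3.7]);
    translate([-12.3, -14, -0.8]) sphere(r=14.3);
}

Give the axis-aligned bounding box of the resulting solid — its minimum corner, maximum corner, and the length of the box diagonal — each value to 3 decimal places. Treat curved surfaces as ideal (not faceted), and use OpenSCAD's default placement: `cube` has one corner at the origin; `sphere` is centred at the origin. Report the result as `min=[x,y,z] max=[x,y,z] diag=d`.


A = translate([-12.3, -14, -0.8]) sphere(r=14.3) → bbox [-26.6,-28.3,-15.1] .. [2,0.3,13.5]
B = cube([6, 5.4, 3.7]) → bbox [0,0,0] .. [6,5.4,3.7]
lo = A.lo+B.lo = [-26.6+0, -28.3+0, -15.1+0] = [-26.600,-28.300,-15.100]
hi = A.hi+B.hi = [2+6, 0.3+5.4, 13.5+3.7] = [8.000,5.700,17.200]
diag = √(34.6²+34²+32.3²) = √3396.45 = 58.279

min=[-26.600,-28.300,-15.100] max=[8.000,5.700,17.200] diag=58.279


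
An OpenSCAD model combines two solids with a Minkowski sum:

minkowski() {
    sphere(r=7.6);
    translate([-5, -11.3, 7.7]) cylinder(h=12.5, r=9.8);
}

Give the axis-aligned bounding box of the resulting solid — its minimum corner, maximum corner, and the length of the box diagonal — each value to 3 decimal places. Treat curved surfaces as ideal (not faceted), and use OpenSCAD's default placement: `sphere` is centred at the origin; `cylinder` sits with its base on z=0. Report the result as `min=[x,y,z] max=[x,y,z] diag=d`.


min=[-22.400,-28.700,0.100] max=[12.400,6.100,27.800] diag=56.475

A = translate([-5, -11.3, 7.7]) cylinder(h=12.5, r=9.8) → bbox [-14.8,-21.1,7.7] .. [4.8,-1.5,20.2]
B = sphere(r=7.6) → bbox [-7.6,-7.6,-7.6] .. [7.6,7.6,7.6]
lo = A.lo+B.lo = [-14.8-7.6, -21.1-7.6, 7.7-7.6] = [-22.400,-28.700,0.100]
hi = A.hi+B.hi = [4.8+7.6, -1.5+7.6, 20.2+7.6] = [12.400,6.100,27.800]
diag = √(34.8²+34.8²+27.7²) = √3189.37 = 56.475


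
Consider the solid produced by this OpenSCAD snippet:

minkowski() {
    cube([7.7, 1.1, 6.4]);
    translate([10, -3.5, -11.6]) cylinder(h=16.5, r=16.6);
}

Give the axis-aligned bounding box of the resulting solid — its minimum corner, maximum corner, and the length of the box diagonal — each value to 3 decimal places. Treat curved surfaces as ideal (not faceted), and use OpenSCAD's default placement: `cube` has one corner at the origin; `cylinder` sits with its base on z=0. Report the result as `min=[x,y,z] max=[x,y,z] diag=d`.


A = translate([10, -3.5, -11.6]) cylinder(h=16.5, r=16.6) → bbox [-6.6,-20.1,-11.6] .. [26.6,13.1,4.9]
B = cube([7.7, 1.1, 6.4]) → bbox [0,0,0] .. [7.7,1.1,6.4]
lo = A.lo+B.lo = [-6.6+0, -20.1+0, -11.6+0] = [-6.600,-20.100,-11.600]
hi = A.hi+B.hi = [26.6+7.7, 13.1+1.1, 4.9+6.4] = [34.300,14.200,11.300]
diag = √(40.9²+34.3²+22.9²) = √3373.71 = 58.084

min=[-6.600,-20.100,-11.600] max=[34.300,14.200,11.300] diag=58.084


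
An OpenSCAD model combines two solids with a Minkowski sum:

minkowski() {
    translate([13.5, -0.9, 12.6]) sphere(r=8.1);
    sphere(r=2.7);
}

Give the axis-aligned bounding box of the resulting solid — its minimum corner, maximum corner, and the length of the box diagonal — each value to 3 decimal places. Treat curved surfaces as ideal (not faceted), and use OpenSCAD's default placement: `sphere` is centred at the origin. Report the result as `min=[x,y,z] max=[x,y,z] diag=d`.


A = translate([13.5, -0.9, 12.6]) sphere(r=8.1) → bbox [5.4,-9,4.5] .. [21.6,7.2,20.7]
B = sphere(r=2.7) → bbox [-2.7,-2.7,-2.7] .. [2.7,2.7,2.7]
lo = A.lo+B.lo = [5.4-2.7, -9-2.7, 4.5-2.7] = [2.700,-11.700,1.800]
hi = A.hi+B.hi = [21.6+2.7, 7.2+2.7, 20.7+2.7] = [24.300,9.900,23.400]
diag = √(21.6²+21.6²+21.6²) = √1399.68 = 37.412

min=[2.700,-11.700,1.800] max=[24.300,9.900,23.400] diag=37.412


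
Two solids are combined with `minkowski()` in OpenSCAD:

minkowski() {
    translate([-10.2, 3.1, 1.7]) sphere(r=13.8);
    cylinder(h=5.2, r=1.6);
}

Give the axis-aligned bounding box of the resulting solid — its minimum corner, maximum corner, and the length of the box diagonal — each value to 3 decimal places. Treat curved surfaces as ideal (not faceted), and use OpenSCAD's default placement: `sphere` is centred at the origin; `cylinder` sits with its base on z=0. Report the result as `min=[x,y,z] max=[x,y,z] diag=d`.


A = translate([-10.2, 3.1, 1.7]) sphere(r=13.8) → bbox [-24,-10.7,-12.1] .. [3.6,16.9,15.5]
B = cylinder(h=5.2, r=1.6) → bbox [-1.6,-1.6,0] .. [1.6,1.6,5.2]
lo = A.lo+B.lo = [-24-1.6, -10.7-1.6, -12.1+0] = [-25.600,-12.300,-12.100]
hi = A.hi+B.hi = [3.6+1.6, 16.9+1.6, 15.5+5.2] = [5.200,18.500,20.700]
diag = √(30.8²+30.8²+32.8²) = √2973.12 = 54.526

min=[-25.600,-12.300,-12.100] max=[5.200,18.500,20.700] diag=54.526


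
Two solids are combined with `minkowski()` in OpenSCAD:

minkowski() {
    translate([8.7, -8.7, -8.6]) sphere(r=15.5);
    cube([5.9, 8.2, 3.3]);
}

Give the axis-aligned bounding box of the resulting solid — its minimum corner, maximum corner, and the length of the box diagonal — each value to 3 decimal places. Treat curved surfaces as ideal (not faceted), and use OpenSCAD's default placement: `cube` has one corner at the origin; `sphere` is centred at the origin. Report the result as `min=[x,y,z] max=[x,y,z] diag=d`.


min=[-6.800,-24.200,-24.100] max=[30.100,15.000,10.200] diag=63.834

A = translate([8.7, -8.7, -8.6]) sphere(r=15.5) → bbox [-6.8,-24.2,-24.1] .. [24.2,6.8,6.9]
B = cube([5.9, 8.2, 3.3]) → bbox [0,0,0] .. [5.9,8.2,3.3]
lo = A.lo+B.lo = [-6.8+0, -24.2+0, -24.1+0] = [-6.800,-24.200,-24.100]
hi = A.hi+B.hi = [24.2+5.9, 6.8+8.2, 6.9+3.3] = [30.100,15.000,10.200]
diag = √(36.9²+39.2²+34.3²) = √4074.74 = 63.834


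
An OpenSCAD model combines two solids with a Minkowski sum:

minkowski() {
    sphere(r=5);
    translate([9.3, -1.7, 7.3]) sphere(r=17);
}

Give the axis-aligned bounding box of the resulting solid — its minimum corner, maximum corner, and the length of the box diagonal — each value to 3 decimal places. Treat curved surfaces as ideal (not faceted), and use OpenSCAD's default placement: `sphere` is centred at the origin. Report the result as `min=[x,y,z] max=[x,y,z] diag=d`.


A = translate([9.3, -1.7, 7.3]) sphere(r=17) → bbox [-7.7,-18.7,-9.7] .. [26.3,15.3,24.3]
B = sphere(r=5) → bbox [-5,-5,-5] .. [5,5,5]
lo = A.lo+B.lo = [-7.7-5, -18.7-5, -9.7-5] = [-12.700,-23.700,-14.700]
hi = A.hi+B.hi = [26.3+5, 15.3+5, 24.3+5] = [31.300,20.300,29.300]
diag = √(44²+44²+44²) = √5808 = 76.210

min=[-12.700,-23.700,-14.700] max=[31.300,20.300,29.300] diag=76.210


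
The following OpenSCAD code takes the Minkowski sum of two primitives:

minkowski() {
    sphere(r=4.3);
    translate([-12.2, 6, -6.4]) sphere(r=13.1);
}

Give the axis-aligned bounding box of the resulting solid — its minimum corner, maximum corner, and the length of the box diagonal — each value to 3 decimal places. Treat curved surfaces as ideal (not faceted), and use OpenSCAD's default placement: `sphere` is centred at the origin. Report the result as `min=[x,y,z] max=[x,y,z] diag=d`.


A = translate([-12.2, 6, -6.4]) sphere(r=13.1) → bbox [-25.3,-7.1,-19.5] .. [0.9,19.1,6.7]
B = sphere(r=4.3) → bbox [-4.3,-4.3,-4.3] .. [4.3,4.3,4.3]
lo = A.lo+B.lo = [-25.3-4.3, -7.1-4.3, -19.5-4.3] = [-29.600,-11.400,-23.800]
hi = A.hi+B.hi = [0.9+4.3, 19.1+4.3, 6.7+4.3] = [5.200,23.400,11.000]
diag = √(34.8²+34.8²+34.8²) = √3633.12 = 60.275

min=[-29.600,-11.400,-23.800] max=[5.200,23.400,11.000] diag=60.275


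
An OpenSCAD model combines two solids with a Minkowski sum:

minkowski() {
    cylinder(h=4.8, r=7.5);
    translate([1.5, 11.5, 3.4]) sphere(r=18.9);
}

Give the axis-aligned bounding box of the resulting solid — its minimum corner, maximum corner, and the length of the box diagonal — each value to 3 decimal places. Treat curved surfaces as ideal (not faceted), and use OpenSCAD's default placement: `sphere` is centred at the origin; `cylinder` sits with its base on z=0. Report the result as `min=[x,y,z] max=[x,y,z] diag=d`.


A = translate([1.5, 11.5, 3.4]) sphere(r=18.9) → bbox [-17.4,-7.4,-15.5] .. [20.4,30.4,22.3]
B = cylinder(h=4.8, r=7.5) → bbox [-7.5,-7.5,0] .. [7.5,7.5,4.8]
lo = A.lo+B.lo = [-17.4-7.5, -7.4-7.5, -15.5+0] = [-24.900,-14.900,-15.500]
hi = A.hi+B.hi = [20.4+7.5, 30.4+7.5, 22.3+4.8] = [27.900,37.900,27.100]
diag = √(52.8²+52.8²+42.6²) = √7390.44 = 85.968

min=[-24.900,-14.900,-15.500] max=[27.900,37.900,27.100] diag=85.968


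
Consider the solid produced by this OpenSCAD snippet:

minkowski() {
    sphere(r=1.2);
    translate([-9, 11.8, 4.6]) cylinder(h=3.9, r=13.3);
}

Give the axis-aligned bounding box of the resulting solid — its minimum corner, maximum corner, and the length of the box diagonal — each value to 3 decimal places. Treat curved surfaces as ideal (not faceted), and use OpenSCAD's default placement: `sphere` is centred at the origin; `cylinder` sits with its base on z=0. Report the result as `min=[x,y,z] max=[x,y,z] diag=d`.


min=[-23.500,-2.700,3.400] max=[5.500,26.300,9.700] diag=41.493

A = translate([-9, 11.8, 4.6]) cylinder(h=3.9, r=13.3) → bbox [-22.3,-1.5,4.6] .. [4.3,25.1,8.5]
B = sphere(r=1.2) → bbox [-1.2,-1.2,-1.2] .. [1.2,1.2,1.2]
lo = A.lo+B.lo = [-22.3-1.2, -1.5-1.2, 4.6-1.2] = [-23.500,-2.700,3.400]
hi = A.hi+B.hi = [4.3+1.2, 25.1+1.2, 8.5+1.2] = [5.500,26.300,9.700]
diag = √(29²+29²+6.3²) = √1721.69 = 41.493


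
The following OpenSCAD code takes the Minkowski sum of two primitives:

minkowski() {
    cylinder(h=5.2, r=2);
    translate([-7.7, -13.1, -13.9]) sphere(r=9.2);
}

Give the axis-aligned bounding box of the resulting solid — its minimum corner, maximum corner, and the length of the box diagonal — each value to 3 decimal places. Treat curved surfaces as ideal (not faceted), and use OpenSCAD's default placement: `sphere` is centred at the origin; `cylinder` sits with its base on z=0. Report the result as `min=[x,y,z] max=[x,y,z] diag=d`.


A = translate([-7.7, -13.1, -13.9]) sphere(r=9.2) → bbox [-16.9,-22.3,-23.1] .. [1.5,-3.9,-4.7]
B = cylinder(h=5.2, r=2) → bbox [-2,-2,0] .. [2,2,5.2]
lo = A.lo+B.lo = [-16.9-2, -22.3-2, -23.1+0] = [-18.900,-24.300,-23.100]
hi = A.hi+B.hi = [1.5+2, -3.9+2, -4.7+5.2] = [3.500,-1.900,0.500]
diag = √(22.4²+22.4²+23.6²) = √1560.48 = 39.503

min=[-18.900,-24.300,-23.100] max=[3.500,-1.900,0.500] diag=39.503


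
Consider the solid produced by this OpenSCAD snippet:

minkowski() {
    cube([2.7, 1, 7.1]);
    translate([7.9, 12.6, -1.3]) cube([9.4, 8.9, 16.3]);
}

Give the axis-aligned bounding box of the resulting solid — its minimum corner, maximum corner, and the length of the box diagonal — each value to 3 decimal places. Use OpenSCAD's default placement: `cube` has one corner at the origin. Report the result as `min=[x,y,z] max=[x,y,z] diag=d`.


A = translate([7.9, 12.6, -1.3]) cube([9.4, 8.9, 16.3]) → bbox [7.9,12.6,-1.3] .. [17.3,21.5,15]
B = cube([2.7, 1, 7.1]) → bbox [0,0,0] .. [2.7,1,7.1]
lo = A.lo+B.lo = [7.9+0, 12.6+0, -1.3+0] = [7.900,12.600,-1.300]
hi = A.hi+B.hi = [17.3+2.7, 21.5+1, 15+7.1] = [20.000,22.500,22.100]
diag = √(12.1²+9.9²+23.4²) = √791.98 = 28.142

min=[7.900,12.600,-1.300] max=[20.000,22.500,22.100] diag=28.142


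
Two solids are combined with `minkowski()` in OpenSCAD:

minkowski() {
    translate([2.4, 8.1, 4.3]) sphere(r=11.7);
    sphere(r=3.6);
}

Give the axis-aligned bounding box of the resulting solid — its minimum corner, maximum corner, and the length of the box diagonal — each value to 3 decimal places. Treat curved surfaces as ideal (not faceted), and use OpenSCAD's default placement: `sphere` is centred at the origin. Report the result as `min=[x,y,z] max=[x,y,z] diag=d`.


A = translate([2.4, 8.1, 4.3]) sphere(r=11.7) → bbox [-9.3,-3.6,-7.4] .. [14.1,19.8,16]
B = sphere(r=3.6) → bbox [-3.6,-3.6,-3.6] .. [3.6,3.6,3.6]
lo = A.lo+B.lo = [-9.3-3.6, -3.6-3.6, -7.4-3.6] = [-12.900,-7.200,-11.000]
hi = A.hi+B.hi = [14.1+3.6, 19.8+3.6, 16+3.6] = [17.700,23.400,19.600]
diag = √(30.6²+30.6²+30.6²) = √2809.08 = 53.001

min=[-12.900,-7.200,-11.000] max=[17.700,23.400,19.600] diag=53.001


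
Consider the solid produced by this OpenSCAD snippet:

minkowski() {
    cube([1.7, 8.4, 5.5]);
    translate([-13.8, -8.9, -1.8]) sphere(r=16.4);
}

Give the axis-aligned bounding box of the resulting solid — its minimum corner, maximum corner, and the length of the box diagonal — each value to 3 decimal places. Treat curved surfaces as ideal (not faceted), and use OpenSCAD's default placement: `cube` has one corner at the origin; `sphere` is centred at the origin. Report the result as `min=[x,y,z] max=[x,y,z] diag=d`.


min=[-30.200,-25.300,-18.200] max=[4.300,15.900,20.100] diag=65.989

A = translate([-13.8, -8.9, -1.8]) sphere(r=16.4) → bbox [-30.2,-25.3,-18.2] .. [2.6,7.5,14.6]
B = cube([1.7, 8.4, 5.5]) → bbox [0,0,0] .. [1.7,8.4,5.5]
lo = A.lo+B.lo = [-30.2+0, -25.3+0, -18.2+0] = [-30.200,-25.300,-18.200]
hi = A.hi+B.hi = [2.6+1.7, 7.5+8.4, 14.6+5.5] = [4.300,15.900,20.100]
diag = √(34.5²+41.2²+38.3²) = √4354.58 = 65.989
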